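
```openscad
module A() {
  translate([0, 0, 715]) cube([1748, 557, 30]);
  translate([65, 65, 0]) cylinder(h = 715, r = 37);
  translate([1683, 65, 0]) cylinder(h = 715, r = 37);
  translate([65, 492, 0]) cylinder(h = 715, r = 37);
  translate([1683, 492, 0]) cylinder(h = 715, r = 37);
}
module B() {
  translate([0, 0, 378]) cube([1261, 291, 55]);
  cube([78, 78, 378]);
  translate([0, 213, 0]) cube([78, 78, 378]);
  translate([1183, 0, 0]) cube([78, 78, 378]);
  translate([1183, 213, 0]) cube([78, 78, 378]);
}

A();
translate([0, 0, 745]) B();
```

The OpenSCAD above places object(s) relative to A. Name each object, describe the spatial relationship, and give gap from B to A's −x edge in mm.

The bench's min-x is at 0; the table's min-x is 0; gap = 0 mm.

A is a table. B is a bench. The bench is on top of the table. The gap from the bench to the table's −x edge is 0 mm.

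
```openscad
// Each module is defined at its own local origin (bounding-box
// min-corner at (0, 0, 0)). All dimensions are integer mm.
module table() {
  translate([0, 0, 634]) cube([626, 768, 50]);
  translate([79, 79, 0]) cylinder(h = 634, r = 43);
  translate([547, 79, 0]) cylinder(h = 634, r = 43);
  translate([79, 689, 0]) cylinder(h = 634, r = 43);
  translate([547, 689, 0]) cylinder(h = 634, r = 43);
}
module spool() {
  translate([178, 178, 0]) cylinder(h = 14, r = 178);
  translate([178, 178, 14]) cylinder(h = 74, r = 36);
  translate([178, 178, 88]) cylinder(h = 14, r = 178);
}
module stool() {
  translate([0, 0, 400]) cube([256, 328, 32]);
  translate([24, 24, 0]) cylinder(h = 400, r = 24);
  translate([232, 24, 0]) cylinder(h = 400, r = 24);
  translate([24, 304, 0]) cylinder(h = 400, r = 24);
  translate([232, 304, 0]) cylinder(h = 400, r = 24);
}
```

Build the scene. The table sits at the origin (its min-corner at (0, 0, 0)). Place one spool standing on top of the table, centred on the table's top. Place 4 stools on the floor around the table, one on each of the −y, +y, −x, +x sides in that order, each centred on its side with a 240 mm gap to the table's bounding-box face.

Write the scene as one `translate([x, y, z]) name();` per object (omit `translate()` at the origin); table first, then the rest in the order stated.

table();
translate([135, 206, 684]) spool();
translate([185, -568, 0]) stool();
translate([185, 1008, 0]) stool();
translate([-496, 220, 0]) stool();
translate([866, 220, 0]) stool();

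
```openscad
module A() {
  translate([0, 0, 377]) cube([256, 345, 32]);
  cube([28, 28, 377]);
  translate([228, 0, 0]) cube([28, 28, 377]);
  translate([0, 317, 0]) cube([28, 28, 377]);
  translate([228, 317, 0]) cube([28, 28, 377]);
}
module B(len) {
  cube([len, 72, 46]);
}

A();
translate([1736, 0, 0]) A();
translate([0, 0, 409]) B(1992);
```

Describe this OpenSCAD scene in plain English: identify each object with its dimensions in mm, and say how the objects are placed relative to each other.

A is a four-legged stool. The seat is a 256×345×32 mm slab whose top surface is at z = 409 mm; four square legs, each 28×28 mm in cross-section, run from the floor (z = 0) to the underside of the seat, each flush with a corner of the seat.

B is a rectangular beam 1992 mm long (x), 72 mm deep (y), 46 mm thick (z).

The beam spans the tops of two stools placed 1480 mm apart, resting at z = 409 mm.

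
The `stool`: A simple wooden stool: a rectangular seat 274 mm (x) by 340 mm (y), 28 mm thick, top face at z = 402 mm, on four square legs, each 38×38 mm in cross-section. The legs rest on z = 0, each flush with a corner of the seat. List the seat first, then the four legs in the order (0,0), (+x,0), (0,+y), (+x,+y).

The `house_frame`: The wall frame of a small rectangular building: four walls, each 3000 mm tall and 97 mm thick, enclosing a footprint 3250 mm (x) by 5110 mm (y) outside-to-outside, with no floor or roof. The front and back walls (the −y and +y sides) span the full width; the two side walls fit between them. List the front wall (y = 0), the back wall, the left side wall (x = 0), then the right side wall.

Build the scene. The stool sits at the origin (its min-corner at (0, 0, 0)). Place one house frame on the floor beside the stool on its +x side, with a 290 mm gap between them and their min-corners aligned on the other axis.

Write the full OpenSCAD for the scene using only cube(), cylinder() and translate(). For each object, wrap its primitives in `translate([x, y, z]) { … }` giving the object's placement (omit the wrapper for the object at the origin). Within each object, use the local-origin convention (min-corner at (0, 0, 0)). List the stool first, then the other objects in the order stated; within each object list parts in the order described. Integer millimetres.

translate([0, 0, 374]) cube([274, 340, 28]);
cube([38, 38, 374]);
translate([236, 0, 0]) cube([38, 38, 374]);
translate([0, 302, 0]) cube([38, 38, 374]);
translate([236, 302, 0]) cube([38, 38, 374]);
translate([564, 0, 0]) {
  cube([3250, 97, 3000]);
  translate([0, 5013, 0]) cube([3250, 97, 3000]);
  translate([0, 97, 0]) cube([97, 4916, 3000]);
  translate([3153, 97, 0]) cube([97, 4916, 3000]);
}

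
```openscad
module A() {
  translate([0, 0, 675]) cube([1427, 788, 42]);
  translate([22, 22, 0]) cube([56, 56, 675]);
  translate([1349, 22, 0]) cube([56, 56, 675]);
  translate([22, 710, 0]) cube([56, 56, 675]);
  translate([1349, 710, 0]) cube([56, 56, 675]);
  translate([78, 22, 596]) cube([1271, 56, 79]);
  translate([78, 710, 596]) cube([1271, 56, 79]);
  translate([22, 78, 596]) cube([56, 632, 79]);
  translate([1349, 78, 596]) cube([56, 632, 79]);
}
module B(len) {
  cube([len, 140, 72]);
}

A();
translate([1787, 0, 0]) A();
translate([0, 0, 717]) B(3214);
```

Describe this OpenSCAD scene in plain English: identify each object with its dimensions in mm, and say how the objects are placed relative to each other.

A is a table with a 1427×788 mm rectangular top, 42 mm thick, top surface at z = 717 mm, supported by four 56×56 mm square legs, each inset 22 mm from the nearest pair of top edges, running from the floor. Four apron rails, 56 mm thick and 79 mm tall, run between adjacent legs with their top edges flush with the underside of the top and their outer faces flush with the legs' outer faces.

B is a rectangular beam 3214 mm long (x), 140 mm deep (y), 72 mm thick (z).

The beam spans the tops of two tables placed 360 mm apart, resting at z = 717 mm.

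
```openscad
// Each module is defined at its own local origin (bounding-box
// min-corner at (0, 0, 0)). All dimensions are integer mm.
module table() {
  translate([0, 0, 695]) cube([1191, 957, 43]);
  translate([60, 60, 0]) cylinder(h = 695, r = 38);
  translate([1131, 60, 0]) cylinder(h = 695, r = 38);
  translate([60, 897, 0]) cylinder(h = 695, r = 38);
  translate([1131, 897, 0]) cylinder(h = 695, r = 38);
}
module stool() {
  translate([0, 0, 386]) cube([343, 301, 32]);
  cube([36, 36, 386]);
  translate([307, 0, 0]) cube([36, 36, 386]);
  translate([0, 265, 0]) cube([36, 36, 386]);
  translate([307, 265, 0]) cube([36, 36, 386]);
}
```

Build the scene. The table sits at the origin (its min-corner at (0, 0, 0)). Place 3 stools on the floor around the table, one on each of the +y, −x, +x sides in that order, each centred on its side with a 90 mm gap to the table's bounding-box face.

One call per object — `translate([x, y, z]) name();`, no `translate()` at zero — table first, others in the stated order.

table();
translate([424, 1047, 0]) stool();
translate([-433, 328, 0]) stool();
translate([1281, 328, 0]) stool();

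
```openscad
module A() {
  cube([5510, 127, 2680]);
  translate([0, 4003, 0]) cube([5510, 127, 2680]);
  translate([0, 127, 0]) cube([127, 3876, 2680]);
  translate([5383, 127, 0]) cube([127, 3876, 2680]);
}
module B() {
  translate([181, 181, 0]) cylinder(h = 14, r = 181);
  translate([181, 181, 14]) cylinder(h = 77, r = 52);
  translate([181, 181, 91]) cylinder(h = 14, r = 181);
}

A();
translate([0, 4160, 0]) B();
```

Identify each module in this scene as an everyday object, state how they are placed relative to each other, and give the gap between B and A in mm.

A is a house frame. B is a spool. The spool is on the floor beside the house frame on its +y side. The gap between the spool and the house frame is 30 mm.

The spool's nearest face is 30 mm from the house frame's +y face.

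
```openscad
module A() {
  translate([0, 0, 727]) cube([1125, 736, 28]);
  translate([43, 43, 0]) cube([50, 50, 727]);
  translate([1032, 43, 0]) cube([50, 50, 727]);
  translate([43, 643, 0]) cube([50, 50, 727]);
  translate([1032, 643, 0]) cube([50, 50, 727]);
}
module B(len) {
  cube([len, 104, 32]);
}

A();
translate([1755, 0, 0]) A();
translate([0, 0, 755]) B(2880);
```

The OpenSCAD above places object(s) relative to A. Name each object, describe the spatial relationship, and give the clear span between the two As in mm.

Second table starts at x = 1755; first ends at x = 1125; clear span = 1755 − 1125 = 630 mm.

A is a table. B is a beam. A beam spans the tops of two tables. The clear span between the two tables is 630 mm.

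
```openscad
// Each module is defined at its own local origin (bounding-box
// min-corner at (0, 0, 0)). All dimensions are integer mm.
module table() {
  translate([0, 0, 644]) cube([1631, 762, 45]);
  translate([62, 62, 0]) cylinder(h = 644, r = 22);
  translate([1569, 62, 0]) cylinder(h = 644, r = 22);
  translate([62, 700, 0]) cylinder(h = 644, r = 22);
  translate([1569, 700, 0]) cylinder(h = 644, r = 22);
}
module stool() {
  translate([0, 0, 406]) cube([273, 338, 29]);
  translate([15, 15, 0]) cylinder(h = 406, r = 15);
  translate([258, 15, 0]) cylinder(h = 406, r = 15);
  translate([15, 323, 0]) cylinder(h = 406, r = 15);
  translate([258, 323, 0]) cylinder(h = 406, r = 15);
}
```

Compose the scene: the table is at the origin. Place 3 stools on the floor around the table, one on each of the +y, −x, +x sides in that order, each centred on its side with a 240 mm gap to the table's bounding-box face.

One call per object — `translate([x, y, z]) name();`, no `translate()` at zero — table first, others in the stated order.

table();
translate([679, 1002, 0]) stool();
translate([-513, 212, 0]) stool();
translate([1871, 212, 0]) stool();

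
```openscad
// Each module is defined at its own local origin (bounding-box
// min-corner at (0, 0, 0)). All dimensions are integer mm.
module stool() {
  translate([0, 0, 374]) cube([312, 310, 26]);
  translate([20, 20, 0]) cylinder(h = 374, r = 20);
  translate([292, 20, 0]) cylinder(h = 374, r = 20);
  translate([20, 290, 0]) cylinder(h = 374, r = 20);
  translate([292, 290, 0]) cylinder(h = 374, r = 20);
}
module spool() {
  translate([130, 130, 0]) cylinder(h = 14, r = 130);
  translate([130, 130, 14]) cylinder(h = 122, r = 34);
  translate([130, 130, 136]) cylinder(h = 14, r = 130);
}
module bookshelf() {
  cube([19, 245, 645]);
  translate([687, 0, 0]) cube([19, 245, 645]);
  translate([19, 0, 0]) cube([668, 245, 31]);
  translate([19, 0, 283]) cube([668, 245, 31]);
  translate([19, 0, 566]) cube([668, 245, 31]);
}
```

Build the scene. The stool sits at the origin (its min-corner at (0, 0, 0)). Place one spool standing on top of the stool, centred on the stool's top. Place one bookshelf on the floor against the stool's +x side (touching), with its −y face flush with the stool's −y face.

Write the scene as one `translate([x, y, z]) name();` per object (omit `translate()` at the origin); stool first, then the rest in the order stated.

stool();
translate([26, 25, 400]) spool();
translate([312, 0, 0]) bookshelf();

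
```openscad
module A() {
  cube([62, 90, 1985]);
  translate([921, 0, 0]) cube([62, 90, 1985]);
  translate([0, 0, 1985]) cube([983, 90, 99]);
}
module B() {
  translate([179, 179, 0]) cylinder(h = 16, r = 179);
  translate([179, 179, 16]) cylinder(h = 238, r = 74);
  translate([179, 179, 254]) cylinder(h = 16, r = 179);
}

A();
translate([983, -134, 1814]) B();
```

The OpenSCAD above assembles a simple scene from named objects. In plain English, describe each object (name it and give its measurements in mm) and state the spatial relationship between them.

A is a rectangular door frame: two vertical jambs of 62×90 mm section, 1985 mm tall, with a clear opening 859 mm wide between their inner faces. A header 99 mm tall and 90 mm deep lies on top of the jambs and spans the full outside width.

B is a spool: two coaxial disc flanges of radius 179 mm and thickness 16 mm, joined by a core cylinder of radius 74 mm and height 238 mm. The lower flange rests on z = 0 and the three cylinders share a vertical axis.

The spool is beside the door frame with their tops flush at z = 2084.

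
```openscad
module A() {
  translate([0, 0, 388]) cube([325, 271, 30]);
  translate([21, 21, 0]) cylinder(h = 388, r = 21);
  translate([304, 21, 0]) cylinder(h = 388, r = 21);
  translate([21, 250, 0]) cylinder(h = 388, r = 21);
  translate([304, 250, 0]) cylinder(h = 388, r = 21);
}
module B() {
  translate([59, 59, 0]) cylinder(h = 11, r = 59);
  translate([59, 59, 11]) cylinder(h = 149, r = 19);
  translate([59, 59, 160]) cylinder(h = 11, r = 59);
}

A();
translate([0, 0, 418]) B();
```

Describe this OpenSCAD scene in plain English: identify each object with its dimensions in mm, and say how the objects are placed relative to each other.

A is a four-legged stool. The seat is a 325×271×30 mm slab whose top surface is at z = 418 mm; four round legs, each 42 mm in diameter, run from the floor (z = 0) to the underside of the seat, each leg's axis is inset half a diameter from the nearest pair of seat edges (so the leg's bounding box is flush with the corner).

B is a spool: two coaxial disc flanges of radius 59 mm and thickness 11 mm, joined by a core cylinder of radius 19 mm and height 149 mm. The lower flange rests on z = 0 and the three cylinders share a vertical axis.

The spool is on top of the stool.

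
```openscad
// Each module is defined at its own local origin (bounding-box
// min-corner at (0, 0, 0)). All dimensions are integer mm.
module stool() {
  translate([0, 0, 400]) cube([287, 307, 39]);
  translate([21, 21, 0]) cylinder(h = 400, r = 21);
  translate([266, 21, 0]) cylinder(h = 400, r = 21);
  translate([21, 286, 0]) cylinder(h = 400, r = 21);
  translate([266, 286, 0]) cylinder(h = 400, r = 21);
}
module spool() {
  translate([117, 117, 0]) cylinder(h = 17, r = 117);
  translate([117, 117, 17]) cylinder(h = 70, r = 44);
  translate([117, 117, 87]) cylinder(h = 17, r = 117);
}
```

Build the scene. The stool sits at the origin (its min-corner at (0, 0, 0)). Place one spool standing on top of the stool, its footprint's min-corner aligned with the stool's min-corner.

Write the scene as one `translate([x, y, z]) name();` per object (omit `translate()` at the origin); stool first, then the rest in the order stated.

stool();
translate([0, 0, 439]) spool();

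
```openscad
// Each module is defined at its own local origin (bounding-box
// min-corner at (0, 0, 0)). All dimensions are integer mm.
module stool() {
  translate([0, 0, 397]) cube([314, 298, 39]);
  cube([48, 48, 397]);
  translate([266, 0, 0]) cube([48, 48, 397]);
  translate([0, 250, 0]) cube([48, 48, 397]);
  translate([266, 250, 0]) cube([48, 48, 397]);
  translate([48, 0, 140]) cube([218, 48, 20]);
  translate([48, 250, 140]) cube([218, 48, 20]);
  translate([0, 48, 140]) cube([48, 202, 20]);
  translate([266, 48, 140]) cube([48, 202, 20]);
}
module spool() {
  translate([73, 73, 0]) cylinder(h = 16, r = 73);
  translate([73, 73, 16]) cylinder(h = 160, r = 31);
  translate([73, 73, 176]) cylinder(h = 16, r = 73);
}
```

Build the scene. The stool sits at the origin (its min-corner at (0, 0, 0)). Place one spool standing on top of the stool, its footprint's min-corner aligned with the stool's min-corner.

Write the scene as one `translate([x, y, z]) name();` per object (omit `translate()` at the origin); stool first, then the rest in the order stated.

stool();
translate([0, 0, 436]) spool();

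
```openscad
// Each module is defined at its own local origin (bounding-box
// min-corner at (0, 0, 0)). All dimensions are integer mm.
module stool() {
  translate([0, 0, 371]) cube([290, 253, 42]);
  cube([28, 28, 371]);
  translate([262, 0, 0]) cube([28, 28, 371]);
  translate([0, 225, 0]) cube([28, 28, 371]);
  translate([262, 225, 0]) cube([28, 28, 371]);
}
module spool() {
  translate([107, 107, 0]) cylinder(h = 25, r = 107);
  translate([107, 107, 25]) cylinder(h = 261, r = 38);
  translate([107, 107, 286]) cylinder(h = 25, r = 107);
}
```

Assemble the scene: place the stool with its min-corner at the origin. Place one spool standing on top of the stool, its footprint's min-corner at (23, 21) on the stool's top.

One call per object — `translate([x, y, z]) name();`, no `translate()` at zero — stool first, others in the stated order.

stool();
translate([23, 21, 413]) spool();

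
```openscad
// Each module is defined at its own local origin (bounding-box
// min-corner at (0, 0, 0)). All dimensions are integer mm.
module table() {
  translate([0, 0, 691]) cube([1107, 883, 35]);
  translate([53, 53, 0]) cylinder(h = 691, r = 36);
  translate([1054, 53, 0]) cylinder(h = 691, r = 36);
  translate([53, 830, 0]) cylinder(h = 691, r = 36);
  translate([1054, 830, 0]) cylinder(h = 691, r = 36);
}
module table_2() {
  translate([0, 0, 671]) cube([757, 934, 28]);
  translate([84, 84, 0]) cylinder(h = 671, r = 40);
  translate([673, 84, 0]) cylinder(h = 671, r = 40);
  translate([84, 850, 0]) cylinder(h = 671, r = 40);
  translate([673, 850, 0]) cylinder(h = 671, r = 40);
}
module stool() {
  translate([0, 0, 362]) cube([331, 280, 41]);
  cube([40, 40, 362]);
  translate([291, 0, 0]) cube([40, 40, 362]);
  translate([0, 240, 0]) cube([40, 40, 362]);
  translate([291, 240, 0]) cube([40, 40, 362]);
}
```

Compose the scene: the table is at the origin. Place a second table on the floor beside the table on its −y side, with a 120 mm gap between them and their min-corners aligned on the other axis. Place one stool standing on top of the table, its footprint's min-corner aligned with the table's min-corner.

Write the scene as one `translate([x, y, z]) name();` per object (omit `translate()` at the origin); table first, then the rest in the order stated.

table();
translate([0, -1054, 0]) table_2();
translate([0, 0, 726]) stool();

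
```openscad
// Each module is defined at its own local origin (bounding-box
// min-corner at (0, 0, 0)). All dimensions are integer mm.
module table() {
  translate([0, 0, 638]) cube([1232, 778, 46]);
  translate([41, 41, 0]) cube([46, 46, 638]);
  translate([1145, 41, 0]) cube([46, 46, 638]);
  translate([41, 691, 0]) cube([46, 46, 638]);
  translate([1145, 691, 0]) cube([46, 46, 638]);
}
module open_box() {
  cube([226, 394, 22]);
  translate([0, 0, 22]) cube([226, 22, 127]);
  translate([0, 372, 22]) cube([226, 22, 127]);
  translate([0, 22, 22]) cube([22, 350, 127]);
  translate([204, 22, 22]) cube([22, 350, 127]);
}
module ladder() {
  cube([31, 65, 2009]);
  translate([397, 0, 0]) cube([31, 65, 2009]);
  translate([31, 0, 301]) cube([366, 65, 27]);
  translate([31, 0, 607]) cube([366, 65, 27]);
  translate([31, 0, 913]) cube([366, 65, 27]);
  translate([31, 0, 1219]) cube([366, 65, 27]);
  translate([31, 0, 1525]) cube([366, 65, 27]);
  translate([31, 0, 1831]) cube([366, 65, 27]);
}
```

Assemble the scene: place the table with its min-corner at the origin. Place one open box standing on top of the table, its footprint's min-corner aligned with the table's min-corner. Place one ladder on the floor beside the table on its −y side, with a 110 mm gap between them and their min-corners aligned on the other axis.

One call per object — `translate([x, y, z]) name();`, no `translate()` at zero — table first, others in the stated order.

table();
translate([0, 0, 684]) open_box();
translate([0, -175, 0]) ladder();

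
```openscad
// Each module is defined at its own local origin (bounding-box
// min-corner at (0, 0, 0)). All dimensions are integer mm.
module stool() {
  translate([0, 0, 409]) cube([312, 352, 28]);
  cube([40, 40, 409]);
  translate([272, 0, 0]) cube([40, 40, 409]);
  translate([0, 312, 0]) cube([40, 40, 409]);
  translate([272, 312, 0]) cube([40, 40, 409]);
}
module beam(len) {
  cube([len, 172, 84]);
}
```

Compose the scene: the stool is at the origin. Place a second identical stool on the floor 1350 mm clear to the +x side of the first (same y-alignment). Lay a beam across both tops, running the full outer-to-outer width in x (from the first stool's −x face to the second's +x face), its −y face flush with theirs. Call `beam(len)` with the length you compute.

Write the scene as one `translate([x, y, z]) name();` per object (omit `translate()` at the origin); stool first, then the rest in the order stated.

stool();
translate([1662, 0, 0]) stool();
translate([0, 0, 437]) beam(1974);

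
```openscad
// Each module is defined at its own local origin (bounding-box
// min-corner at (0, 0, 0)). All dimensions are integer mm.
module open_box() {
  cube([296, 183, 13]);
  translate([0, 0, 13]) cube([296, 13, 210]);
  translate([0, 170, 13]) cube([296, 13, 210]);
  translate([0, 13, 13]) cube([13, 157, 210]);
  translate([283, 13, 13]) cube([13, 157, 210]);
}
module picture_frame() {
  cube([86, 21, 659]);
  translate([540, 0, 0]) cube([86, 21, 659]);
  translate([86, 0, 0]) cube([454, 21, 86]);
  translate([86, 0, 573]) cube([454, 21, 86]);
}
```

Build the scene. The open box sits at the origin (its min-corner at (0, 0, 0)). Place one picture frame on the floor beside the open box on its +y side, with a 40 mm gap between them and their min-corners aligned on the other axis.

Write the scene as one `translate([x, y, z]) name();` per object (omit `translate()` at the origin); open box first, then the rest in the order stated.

open_box();
translate([0, 223, 0]) picture_frame();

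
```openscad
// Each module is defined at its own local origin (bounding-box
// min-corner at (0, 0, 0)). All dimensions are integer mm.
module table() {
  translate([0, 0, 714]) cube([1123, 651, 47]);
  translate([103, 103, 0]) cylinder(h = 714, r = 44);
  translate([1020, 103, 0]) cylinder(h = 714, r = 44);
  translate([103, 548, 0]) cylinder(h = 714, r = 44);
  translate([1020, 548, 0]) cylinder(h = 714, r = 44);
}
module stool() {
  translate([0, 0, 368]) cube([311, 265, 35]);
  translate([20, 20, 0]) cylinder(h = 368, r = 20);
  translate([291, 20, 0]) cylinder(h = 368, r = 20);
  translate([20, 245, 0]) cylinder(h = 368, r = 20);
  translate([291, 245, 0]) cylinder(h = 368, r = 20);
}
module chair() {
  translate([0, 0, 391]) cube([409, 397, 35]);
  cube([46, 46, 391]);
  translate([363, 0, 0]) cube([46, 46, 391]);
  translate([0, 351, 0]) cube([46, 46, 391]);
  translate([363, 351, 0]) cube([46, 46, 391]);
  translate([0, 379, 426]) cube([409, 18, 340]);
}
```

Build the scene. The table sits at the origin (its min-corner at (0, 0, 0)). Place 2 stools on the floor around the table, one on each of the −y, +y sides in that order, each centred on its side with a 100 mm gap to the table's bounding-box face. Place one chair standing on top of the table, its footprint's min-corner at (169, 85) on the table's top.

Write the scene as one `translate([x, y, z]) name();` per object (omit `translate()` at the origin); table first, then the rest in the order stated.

table();
translate([406, -365, 0]) stool();
translate([406, 751, 0]) stool();
translate([169, 85, 761]) chair();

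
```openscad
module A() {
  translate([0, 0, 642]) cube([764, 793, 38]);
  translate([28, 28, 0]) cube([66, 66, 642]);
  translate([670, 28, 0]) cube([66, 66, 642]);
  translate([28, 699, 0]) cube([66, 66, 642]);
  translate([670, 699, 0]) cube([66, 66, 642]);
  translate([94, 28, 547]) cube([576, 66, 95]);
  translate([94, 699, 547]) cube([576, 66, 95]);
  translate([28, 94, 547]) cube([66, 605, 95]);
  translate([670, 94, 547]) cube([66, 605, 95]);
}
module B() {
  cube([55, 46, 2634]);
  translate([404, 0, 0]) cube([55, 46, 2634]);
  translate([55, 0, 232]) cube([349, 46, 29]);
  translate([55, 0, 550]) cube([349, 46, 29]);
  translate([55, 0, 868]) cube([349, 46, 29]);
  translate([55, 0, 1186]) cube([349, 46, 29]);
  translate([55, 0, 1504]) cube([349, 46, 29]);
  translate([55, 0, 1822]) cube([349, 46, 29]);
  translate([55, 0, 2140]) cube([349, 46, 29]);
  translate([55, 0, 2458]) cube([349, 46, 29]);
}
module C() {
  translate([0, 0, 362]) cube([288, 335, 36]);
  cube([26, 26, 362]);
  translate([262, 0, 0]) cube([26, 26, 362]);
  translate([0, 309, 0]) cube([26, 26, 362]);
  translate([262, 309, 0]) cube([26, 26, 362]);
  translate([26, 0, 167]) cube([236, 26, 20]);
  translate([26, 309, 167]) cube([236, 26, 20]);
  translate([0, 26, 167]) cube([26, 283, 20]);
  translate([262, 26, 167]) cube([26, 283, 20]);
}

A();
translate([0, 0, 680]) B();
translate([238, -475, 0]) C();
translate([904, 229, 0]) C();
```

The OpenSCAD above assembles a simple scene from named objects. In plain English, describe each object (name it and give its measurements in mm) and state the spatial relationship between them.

A is a table with a 764×793 mm rectangular top, 38 mm thick, top surface at z = 680 mm, supported by four 66×66 mm square legs, each inset 28 mm from the nearest pair of top edges, running from the floor. Four apron rails, 66 mm thick and 95 mm tall, run between adjacent legs with their top edges flush with the underside of the top and their outer faces flush with the legs' outer faces.

B is a straight ladder. Two 55×46 mm vertical rails, 2634 mm tall, stand 459 mm apart (outside-to-outside) with their front faces coplanar on the −y side. 8 rungs, each 46 mm deep and 29 mm tall, span between the inner faces of the rails, front faces flush with the rails. The lowest rung's underside is at z = 232 mm and rungs are spaced 318 mm apart (underside to underside).

C is a four-legged stool. The seat is a 288×335×36 mm slab whose top surface is at z = 398 mm; four square legs, each 26×26 mm in cross-section, run from the floor (z = 0) to the underside of the seat, each flush with a corner of the seat. Four stretchers, 26 mm wide and 20 mm tall, connect adjacent legs with their undersides at z = 167 mm, each running between the inner faces of the legs it joins and aligned with the legs' outer faces on the other axis.

The ladder is on top of the table. Two stools sit around the table at the −y, +x sides.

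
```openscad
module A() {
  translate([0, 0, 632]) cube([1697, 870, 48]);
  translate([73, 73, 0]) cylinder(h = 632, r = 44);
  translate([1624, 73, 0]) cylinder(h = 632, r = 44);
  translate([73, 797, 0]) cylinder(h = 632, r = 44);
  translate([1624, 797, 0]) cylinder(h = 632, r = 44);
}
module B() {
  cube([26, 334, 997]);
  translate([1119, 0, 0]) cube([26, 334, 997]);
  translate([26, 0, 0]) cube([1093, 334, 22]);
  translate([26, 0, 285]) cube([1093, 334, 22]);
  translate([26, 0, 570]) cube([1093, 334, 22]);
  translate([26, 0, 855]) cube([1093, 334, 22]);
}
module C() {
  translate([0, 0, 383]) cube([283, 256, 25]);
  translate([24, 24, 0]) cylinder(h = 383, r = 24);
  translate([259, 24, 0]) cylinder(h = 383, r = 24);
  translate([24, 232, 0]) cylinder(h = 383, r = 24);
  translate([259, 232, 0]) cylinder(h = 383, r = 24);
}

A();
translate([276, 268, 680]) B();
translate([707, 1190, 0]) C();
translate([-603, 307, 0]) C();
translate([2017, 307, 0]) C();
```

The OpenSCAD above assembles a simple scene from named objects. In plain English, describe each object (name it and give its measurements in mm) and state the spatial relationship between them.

A is a table with a 1697×870 mm rectangular top, 48 mm thick, top surface at z = 680 mm, supported by four round legs of 88 mm diameter, each leg's bounding box inset 29 mm from the nearest pair of top edges, running from the floor.

B is a bookshelf 1145 mm wide overall, 334 mm deep and 997 mm tall. The two sides are 26 mm thick vertical panels. 4 horizontal shelves of 22 mm thickness span between the inner faces of the sides; the lowest shelf sits on the floor and shelves are stacked with a clear vertical gap of 263 mm between each pair.

C is a four-legged stool. The seat is a 283×256×25 mm slab whose top surface is at z = 408 mm; four round legs, each 48 mm in diameter, run from the floor (z = 0) to the underside of the seat, each leg's axis is inset half a diameter from the nearest pair of seat edges (so the leg's bounding box is flush with the corner).

The bookshelf is on top of the table, centred. Three stools sit around the table at the +y, −x, +x sides.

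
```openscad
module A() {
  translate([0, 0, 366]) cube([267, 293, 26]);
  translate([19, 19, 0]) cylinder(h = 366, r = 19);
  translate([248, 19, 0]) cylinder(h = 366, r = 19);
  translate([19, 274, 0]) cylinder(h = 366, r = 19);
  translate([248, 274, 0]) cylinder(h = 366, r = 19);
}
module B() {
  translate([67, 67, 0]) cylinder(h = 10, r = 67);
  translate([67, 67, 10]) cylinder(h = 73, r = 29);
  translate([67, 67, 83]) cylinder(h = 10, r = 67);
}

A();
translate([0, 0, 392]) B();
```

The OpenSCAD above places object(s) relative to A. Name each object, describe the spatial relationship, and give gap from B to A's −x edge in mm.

The spool's min-x is at 0; the stool's min-x is 0; gap = 0 mm.

A is a stool. B is a spool. The spool is on top of the stool. The gap from the spool to the stool's −x edge is 0 mm.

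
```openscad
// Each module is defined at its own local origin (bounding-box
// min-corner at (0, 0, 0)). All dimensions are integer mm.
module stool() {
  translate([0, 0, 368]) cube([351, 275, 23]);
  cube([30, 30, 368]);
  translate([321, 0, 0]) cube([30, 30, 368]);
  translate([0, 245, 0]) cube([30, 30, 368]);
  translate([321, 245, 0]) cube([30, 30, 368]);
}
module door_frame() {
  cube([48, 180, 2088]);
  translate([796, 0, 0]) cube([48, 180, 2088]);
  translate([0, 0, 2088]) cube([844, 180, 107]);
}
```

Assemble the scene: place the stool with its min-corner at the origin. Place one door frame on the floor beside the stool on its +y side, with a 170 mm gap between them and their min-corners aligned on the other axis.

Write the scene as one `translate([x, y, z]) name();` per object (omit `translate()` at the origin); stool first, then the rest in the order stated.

stool();
translate([0, 445, 0]) door_frame();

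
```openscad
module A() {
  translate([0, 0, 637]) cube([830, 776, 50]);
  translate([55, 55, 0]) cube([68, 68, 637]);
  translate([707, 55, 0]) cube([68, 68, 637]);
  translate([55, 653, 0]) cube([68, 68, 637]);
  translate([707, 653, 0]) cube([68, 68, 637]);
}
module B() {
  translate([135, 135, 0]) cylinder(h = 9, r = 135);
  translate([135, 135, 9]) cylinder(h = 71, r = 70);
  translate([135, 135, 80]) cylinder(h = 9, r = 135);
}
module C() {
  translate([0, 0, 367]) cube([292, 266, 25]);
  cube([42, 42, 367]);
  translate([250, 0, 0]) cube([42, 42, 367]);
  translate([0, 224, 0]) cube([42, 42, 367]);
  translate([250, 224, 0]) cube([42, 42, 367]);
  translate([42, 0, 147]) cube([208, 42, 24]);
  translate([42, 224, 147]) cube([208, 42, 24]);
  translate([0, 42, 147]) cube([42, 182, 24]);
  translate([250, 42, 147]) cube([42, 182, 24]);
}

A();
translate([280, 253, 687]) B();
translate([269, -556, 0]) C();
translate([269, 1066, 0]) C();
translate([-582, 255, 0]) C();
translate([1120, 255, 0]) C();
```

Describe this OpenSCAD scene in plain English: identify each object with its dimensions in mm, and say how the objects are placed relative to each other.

A is a rectangular dining table. The top is 830×776×50 mm with its upper surface at z = 687 mm. It stands on four 68×68 mm square legs, each inset 55 mm from the nearest pair of top edges, running from the floor to the underside of the top.

B is a spool: two coaxial disc flanges of radius 135 mm and thickness 9 mm, joined by a core cylinder of radius 70 mm and height 71 mm. The lower flange rests on z = 0 and the three cylinders share a vertical axis.

C is a four-legged stool. The seat is a 292×266×25 mm slab whose top surface is at z = 392 mm; four square legs, each 42×42 mm in cross-section, run from the floor (z = 0) to the underside of the seat, each flush with a corner of the seat. Four stretchers, 42 mm wide and 24 mm tall, connect adjacent legs with their undersides at z = 147 mm, each running between the inner faces of the legs it joins and aligned with the legs' outer faces on the other axis.

The spool is on top of the table, centred. Four stools sit around the table at the −y, +y, −x, +x sides.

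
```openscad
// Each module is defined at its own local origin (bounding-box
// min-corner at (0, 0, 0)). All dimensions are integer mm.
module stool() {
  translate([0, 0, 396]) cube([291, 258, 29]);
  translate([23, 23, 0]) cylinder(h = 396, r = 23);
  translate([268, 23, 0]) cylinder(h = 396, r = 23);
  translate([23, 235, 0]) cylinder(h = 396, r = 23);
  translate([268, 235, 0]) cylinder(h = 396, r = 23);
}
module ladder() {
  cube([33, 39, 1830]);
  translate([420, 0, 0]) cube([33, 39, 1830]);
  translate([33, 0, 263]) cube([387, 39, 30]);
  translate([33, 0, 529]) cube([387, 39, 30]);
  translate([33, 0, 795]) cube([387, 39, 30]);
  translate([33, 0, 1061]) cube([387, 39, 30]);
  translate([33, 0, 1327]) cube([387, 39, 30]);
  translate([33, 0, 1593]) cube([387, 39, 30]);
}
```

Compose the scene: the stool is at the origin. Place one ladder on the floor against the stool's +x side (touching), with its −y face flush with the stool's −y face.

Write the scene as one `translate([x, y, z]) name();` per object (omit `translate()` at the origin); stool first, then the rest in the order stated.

stool();
translate([291, 0, 0]) ladder();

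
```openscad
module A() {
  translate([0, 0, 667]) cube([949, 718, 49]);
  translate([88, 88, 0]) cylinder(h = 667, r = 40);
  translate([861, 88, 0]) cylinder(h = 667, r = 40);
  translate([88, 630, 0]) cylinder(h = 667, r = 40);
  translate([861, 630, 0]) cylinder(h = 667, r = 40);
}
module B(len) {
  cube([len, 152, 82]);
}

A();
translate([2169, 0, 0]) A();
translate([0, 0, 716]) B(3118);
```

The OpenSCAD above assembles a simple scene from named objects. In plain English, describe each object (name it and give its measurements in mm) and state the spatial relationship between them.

A is a table with a 949×718 mm rectangular top, 49 mm thick, top surface at z = 716 mm, supported by four round legs of 80 mm diameter, each leg's bounding box inset 48 mm from the nearest pair of top edges, running from the floor.

B is a rectangular beam 3118 mm long (x), 152 mm deep (y), 82 mm thick (z).

The beam spans the tops of two tables placed 1220 mm apart, resting at z = 716 mm.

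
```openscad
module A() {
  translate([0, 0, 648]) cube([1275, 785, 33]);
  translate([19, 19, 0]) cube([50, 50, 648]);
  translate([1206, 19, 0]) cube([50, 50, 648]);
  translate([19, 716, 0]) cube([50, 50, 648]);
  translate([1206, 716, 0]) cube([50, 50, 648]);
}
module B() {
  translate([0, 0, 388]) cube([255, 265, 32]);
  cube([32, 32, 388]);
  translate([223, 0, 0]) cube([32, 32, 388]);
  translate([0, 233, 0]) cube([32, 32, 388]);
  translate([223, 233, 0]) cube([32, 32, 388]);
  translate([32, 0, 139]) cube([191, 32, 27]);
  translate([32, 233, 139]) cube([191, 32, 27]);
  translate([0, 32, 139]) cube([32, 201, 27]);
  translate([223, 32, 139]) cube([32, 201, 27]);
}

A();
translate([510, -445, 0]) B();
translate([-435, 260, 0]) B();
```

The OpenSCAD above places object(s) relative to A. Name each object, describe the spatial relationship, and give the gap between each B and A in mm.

A is a table. B is a stool. Two stools sit around the table at the −y, −x sides. The gap between each stool and the table is 180 mm.

Each stool's nearest face is 180 mm from the table's bounding box.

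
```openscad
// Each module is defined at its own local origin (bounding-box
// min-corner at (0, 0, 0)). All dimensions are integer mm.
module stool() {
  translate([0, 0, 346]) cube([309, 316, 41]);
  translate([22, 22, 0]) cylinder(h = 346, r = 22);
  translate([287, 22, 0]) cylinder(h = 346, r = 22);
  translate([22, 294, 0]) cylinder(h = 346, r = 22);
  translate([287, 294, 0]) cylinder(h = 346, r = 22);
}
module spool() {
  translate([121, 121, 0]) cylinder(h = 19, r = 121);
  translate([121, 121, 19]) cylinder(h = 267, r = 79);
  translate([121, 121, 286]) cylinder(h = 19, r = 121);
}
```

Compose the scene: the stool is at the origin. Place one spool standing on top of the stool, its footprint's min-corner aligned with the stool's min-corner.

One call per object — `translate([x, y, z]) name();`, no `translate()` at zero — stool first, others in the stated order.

stool();
translate([0, 0, 387]) spool();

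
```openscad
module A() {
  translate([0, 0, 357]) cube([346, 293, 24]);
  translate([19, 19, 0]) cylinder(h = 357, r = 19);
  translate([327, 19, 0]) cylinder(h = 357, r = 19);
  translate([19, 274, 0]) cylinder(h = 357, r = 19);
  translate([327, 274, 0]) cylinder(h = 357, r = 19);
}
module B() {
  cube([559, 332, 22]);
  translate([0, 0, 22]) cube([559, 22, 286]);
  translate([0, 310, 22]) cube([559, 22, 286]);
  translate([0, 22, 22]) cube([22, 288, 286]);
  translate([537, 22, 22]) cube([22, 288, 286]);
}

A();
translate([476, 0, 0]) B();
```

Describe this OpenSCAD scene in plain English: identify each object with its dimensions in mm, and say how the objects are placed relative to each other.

A is a four-legged stool. The seat is a 346×293×24 mm slab whose top surface is at z = 381 mm; four round legs, each 38 mm in diameter, run from the floor (z = 0) to the underside of the seat, each leg's axis is inset half a diameter from the nearest pair of seat edges (so the leg's bounding box is flush with the corner).

B is an open-topped rectangular box: outside dimensions 559×332×308 mm, with a uniform wall and base thickness of 22 mm. The base is a full 559×332 slab on the floor; four walls sit on top of the base. The front and back walls (the −y and +y sides) span the full width; the two side walls fit between them.

The open box is on the floor beside the stool on its +x side.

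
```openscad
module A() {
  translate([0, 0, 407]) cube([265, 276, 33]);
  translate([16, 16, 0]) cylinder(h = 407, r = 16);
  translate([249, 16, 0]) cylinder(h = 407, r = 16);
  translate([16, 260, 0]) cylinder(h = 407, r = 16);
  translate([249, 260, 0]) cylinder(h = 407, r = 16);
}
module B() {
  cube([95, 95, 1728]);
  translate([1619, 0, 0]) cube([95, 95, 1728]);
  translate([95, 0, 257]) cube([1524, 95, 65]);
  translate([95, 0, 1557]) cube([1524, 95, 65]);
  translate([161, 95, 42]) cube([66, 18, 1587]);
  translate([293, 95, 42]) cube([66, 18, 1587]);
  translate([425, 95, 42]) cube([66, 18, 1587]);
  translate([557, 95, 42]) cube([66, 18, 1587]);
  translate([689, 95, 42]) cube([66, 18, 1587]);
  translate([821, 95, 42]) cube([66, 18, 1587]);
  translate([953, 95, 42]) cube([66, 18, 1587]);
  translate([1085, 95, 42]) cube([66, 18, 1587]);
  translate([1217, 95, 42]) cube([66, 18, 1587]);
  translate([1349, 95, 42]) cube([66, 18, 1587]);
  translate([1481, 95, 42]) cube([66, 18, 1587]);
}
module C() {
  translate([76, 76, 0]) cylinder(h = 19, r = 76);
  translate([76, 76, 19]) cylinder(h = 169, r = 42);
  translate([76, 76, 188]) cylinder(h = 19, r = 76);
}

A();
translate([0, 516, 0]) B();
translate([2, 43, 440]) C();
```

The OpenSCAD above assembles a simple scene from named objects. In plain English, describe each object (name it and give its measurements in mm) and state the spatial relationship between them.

A is a four-legged stool. The seat is a 265×276×33 mm slab whose top surface is at z = 440 mm; four round legs, each 32 mm in diameter, run from the floor (z = 0) to the underside of the seat, each leg's axis is inset half a diameter from the nearest pair of seat edges (so the leg's bounding box is flush with the corner).

B is a fence section. Two 95×95 mm posts, 1728 mm tall, stand on the floor with a clear span of 1524 mm between their inner faces. Two horizontal rails of 95×65 mm section span the gap between the posts with their undersides at z = 257 mm and z = 1557 mm, flush with the posts' −y face. 11 pickets, each 66 mm wide, 18 mm thick and 1587 mm tall, are fixed to the +y face of the rails with their bottoms at z = 42 mm, evenly spaced across the span with equal gaps (rounded down to the nearest mm) at the −x end and between each pair — any rounding remainder accumulates at the +x end.

C is a spool: two coaxial disc flanges of radius 76 mm and thickness 19 mm, joined by a core cylinder of radius 42 mm and height 169 mm. The lower flange rests on z = 0 and the three cylinders share a vertical axis.

The fence section is on the floor beside the stool on its +y side. The spool is on top of the stool.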